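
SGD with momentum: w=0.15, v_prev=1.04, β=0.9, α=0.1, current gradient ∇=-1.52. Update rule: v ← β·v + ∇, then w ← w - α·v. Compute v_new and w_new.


v_new = 0.9·1.04 - 1.52 = 0.936 - 1.52 = -0.584
w_new = 0.15 - 0.1·-0.584 = 0.15 + 0.0584 = 0.2084

v_new=-0.584, w_new=0.2084


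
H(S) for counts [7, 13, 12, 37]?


Probabilities: [7/69, 13/69, 12/69, 37/69] ≈ [0.1014, 0.1884, 0.1739, 0.5362]
H = -((7/69)·log₂(7/69) + (13/69)·log₂(13/69) + (12/69)·log₂(12/69) + (37/69)·log₂(37/69))
  = 1.7096 bits

1.7096 bits


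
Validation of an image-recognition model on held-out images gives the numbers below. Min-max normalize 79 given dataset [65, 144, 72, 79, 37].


min=37, max=144
(79-37)/(144-37) = 42/107 = 0.3925

0.3925


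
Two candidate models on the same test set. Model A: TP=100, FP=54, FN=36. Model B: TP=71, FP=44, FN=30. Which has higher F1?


Model A: P=100/154=0.6494, R=100/136=0.7353, F1=2PR/(P+R)=2TP/(2TP+FP+FN)=200/290=0.6897
Model B: P=71/115=0.6174, R=71/101=0.703, F1=2PR/(P+R)=2TP/(2TP+FP+FN)=142/216=0.6574
0.6897 > 0.6574 → Model A

Model A


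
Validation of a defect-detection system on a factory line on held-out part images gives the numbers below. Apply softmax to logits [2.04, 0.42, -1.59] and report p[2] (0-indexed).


Exponentials: e^2.04=7.6906, e^0.42=1.522, e^-1.59=0.2039
Sum = 9.4165
Softmax = [0.8167, 0.1616, 0.0217]
p[2] = 0.2039/9.4165 = 0.0217

0.0217


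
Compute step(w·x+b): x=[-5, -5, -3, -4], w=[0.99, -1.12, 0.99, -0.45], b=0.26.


z = (-5)·(0.99) + (-5)·(-1.12) + (-3)·(0.99) + (-4)·(-0.45) + 0.26
  = -0.26
step(z) = 0 (z<0)

0


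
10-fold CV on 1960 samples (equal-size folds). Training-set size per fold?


Fold size = 1960/10 = 196
Training per fold = 1960 - 196 = 1764

1764


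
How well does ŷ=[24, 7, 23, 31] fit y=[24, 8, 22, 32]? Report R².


ȳ = 21.5
SS_res = Σ(y-ŷ)² = 3
SS_tot = Σ(y-ȳ)² = 299
R² = 1 - SS_res/SS_tot = 1 - 0.01 = 0.99

0.99


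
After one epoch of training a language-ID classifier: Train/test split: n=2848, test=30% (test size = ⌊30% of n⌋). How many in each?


Test = ⌊2848·30/100⌋ = 854
Train = 2848 - 854 = 1994

Train: 1994, Test: 854


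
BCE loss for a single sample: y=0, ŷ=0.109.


BCE = -[y·ln(p) + (1-y)·ln(1-p)]
= -0 - 1·ln(1-0.109)
= -ln(0.891) = 0.1154

0.1154


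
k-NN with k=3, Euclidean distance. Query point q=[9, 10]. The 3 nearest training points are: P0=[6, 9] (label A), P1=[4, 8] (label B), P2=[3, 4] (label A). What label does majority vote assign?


d(q,P0) = 3.1623  (label A)
d(q,P1) = 5.3852  (label B)
d(q,P2) = 8.4853  (label A)
Votes: A=2, B=1
Majority → A

A


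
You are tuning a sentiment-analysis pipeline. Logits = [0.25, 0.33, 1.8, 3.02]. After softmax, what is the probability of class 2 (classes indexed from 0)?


Exponentials: e^0.25=1.284, e^0.33=1.391, e^1.8=6.0496, e^3.02=20.4913
Sum = 29.2159
Softmax = [0.0439, 0.0476, 0.2071, 0.7014]
p[2] = 6.0496/29.2159 = 0.2071

0.2071


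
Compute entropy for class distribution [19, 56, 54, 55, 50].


Probabilities: [19/234, 56/234, 54/234, 55/234, 50/234] ≈ [0.0812, 0.2393, 0.2308, 0.235, 0.2137]
H = -((19/234)·log₂(19/234) + (56/234)·log₂(56/234) + (54/234)·log₂(54/234) + (55/234)·log₂(55/234) + (50/234)·log₂(50/234))
  = 2.2428 bits

2.2428 bits


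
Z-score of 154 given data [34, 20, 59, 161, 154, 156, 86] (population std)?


μ = 95.7143, σ = 56.4136
z = (154 - 95.7143)/56.4136 = 1.0332

1.0332


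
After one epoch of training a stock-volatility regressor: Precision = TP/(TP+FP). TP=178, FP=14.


Precision = TP/(TP+FP)
= 178/(178+14)
= 178/192 = 92.71%

92.71%


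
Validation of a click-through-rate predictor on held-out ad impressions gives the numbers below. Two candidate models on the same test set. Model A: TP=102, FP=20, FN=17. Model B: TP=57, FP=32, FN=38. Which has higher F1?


Model A: P=102/122=0.8361, R=102/119=0.8571, F1=2PR/(P+R)=2TP/(2TP+FP+FN)=204/241=0.8465
Model B: P=57/89=0.6404, R=57/95=0.6, F1=2PR/(P+R)=2TP/(2TP+FP+FN)=114/184=0.6196
0.8465 > 0.6196 → Model A

Model A


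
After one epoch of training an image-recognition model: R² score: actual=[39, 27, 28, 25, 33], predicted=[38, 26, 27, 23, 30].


ȳ = 30.4
SS_res = Σ(y-ŷ)² = 16
SS_tot = Σ(y-ȳ)² = 127.2
R² = 1 - SS_res/SS_tot = 1 - 0.1258 = 0.8742

0.8742


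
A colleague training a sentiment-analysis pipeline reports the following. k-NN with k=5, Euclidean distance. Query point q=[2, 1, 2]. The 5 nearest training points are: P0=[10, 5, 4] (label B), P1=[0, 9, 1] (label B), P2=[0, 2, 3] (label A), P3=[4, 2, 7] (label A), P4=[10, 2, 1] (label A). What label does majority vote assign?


d(q,P0) = 9.1652  (label B)
d(q,P1) = 8.3066  (label B)
d(q,P2) = 2.4495  (label A)
d(q,P3) = 5.4772  (label A)
d(q,P4) = 8.124  (label A)
Votes: A=3, B=2
Majority → A

A


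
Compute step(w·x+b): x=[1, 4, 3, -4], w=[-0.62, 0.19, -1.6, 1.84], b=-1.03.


z = (1)·(-0.62) + (4)·(0.19) + (3)·(-1.6) + (-4)·(1.84) - 1.03
  = -13.05
step(z) = 0 (z<0)

0


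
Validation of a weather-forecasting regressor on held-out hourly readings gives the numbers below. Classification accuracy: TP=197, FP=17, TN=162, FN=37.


Accuracy = (TP+TN)/(TP+TN+FP+FN)
= (197+162)/(413)
= 359/413 = 86.92%

86.92%


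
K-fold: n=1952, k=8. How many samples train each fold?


Fold size = 1952/8 = 244
Training per fold = 1952 - 244 = 1708

1708


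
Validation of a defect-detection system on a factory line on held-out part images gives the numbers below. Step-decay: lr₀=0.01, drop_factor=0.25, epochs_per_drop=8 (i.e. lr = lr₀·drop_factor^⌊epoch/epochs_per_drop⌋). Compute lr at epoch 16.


n_drops = ⌊16/8⌋ = 2
lr = 0.01·0.25^2 = 0.01·0.0625 = 0.000625

0.000625


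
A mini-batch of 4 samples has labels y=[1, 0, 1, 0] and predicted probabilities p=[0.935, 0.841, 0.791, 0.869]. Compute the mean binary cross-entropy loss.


L[0] = -ln(0.935) = 0.0672
L[1] = -ln(1-0.841) = -ln(0.159) = 1.8389
L[2] = -ln(0.791) = 0.2345
L[3] = -ln(1-0.869) = -ln(0.131) = 2.0326
mean = (0.0672 + 1.8389 + 0.2345 + 2.0326)/4 = 1.0433

1.0433


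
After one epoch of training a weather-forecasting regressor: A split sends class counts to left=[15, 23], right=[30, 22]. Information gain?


Parent = [45, 45], H_parent = 1
H_left = 0.9678 (n=38), H_right = 0.9829 (n=52)
H_children = (38/90)·0.9678 + (52/90)·0.9829 = 0.9765
IG = 1 - 0.9765 = 0.0235

0.0235


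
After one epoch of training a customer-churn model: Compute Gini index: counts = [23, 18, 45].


Probabilities: [23/86, 18/86, 45/86] ≈ [0.2674, 0.2093, 0.5233]
Σpᵢ² = (529 + 324 + 2025)/86² = 2878/7396
Gini = 1 - Σpᵢ² = 1 - 2878/7396 = 0.6109

0.6109


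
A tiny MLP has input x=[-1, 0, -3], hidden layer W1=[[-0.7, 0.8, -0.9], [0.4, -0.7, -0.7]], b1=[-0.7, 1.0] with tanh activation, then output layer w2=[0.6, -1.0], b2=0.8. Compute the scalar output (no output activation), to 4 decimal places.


z1[0] = (-0.7)·(-1) + (0.8)·(0) + (-0.9)·(-3) - 0.7 = 2.7
z1[1] = (0.4)·(-1) + (-0.7)·(0) + (-0.7)·(-3) + 1.0 = 2.7
h = tanh(z1) = [0.991, 0.991]
output = (0.6)·(0.991) + (-1.0)·(0.991) + 0.8 = 0.4036

0.4036


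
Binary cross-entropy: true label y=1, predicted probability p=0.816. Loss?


BCE = -[y·ln(p) + (1-y)·ln(1-p)]
= -1·ln(0.816) - 0
= -ln(0.816) = 0.2033

0.2033


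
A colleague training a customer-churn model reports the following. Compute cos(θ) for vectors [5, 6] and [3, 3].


A·B = 5·3 + 6·3 = 33
‖A‖ = √61 = 7.8102, ‖B‖ = √18 = 4.2426
cos = 33/(√61·√18) = 33/√1098 = 0.9959

0.9959


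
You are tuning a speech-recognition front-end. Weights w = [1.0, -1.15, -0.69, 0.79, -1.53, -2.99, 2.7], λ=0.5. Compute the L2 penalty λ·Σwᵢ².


‖w‖₂² = (1.0)² + (-1.15)² + (-0.69)² + (0.79)² + (-1.53)² + (-2.99)² + (2.7)²
     = 1 + 1.3225 + 0.4761 + 0.6241 + 2.3409 + 8.9401 + 7.29
     = 21.9937
λ·‖w‖₂² = 0.5·21.9937 = 10.99685

10.99685


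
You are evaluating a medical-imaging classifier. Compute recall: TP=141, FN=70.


Recall = TP/(TP+FN)
= 141/(141+70)
= 141/211 = 66.82%

66.82%


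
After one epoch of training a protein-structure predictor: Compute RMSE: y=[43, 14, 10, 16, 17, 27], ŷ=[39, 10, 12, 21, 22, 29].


MSE = 90/6 = 15
RMSE = √(90/6) = 3.873

3.873


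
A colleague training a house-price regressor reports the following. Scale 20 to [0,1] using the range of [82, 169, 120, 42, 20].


min=20, max=169
(20-20)/(169-20) = 0/149 = 0.0

0.0


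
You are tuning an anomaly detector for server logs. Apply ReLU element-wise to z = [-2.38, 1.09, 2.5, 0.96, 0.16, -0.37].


ReLU(-2.38) = max(0, -2.38) = 0.0
ReLU(1.09) = max(0, 1.09) = 1.09
ReLU(2.5) = max(0, 2.5) = 2.5
ReLU(0.96) = max(0, 0.96) = 0.96
ReLU(0.16) = max(0, 0.16) = 0.16
ReLU(-0.37) = max(0, -0.37) = 0.0
result = [0.0, 1.09, 2.5, 0.96, 0.16, 0.0]

[0.0, 1.09, 2.5, 0.96, 0.16, 0.0]


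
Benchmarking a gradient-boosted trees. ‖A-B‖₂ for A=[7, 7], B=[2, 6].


d = √((7-2)² + (7-6)²)
  = √(25 + 1)
  = √26 = 5.099

5.099


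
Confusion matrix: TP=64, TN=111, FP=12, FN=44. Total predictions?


Total = TP + TN + FP + FN
= 64 + 111 + 12 + 44
= 231
(Predicted positive: 76, predicted negative: 155)

231


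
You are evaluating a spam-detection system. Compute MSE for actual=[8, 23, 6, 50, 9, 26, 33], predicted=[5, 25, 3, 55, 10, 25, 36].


Squared errors: (8-5)²=9, (23-25)²=4, (6-3)²=9, (50-55)²=25, (9-10)²=1, (26-25)²=1, (33-36)²=9
Sum = 58
MSE = 58/7 = 58/7

58/7


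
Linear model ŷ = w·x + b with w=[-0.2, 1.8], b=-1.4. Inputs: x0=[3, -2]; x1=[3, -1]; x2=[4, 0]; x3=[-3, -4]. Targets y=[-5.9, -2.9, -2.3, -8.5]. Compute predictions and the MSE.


ŷ0 = (-0.2)·(3) + (1.8)·(-2) - 1.4 = -5.6
ŷ1 = (-0.2)·(3) + (1.8)·(-1) - 1.4 = -3.8
ŷ2 = (-0.2)·(4) + (1.8)·(0) - 1.4 = -2.2
ŷ3 = (-0.2)·(-3) + (1.8)·(-4) - 1.4 = -8.0
errors² = [0.09, 0.81, 0.01, 0.25]
MSE = 1.1600/4 = 0.29

0.29


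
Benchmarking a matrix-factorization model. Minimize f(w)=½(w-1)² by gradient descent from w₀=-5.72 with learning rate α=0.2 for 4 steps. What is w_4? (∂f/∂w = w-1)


step 1: grad = -5.72-1 = -6.72; w = -5.72 - 0.2·(-6.72) = -4.376
step 2: grad = -4.376-1 = -5.376; w = -4.376 - 0.2·(-5.376) = -3.3008
step 3: grad = -3.3008-1 = -4.3008; w = -3.3008 - 0.2·(-4.3008) = -2.44064
step 4: grad = -2.44064-1 = -3.44064; w = -2.44064 - 0.2·(-3.44064) = -1.752512

-1.752512


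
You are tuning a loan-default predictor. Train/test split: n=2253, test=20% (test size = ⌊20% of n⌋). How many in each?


Test = ⌊2253·20/100⌋ = 450
Train = 2253 - 450 = 1803

Train: 1803, Test: 450


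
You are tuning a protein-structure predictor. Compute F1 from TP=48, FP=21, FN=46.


Precision = 48/69 = 0.6957
Recall = 48/94 = 0.5106
F1 = 2·P·R/(P+R) = 2·TP/(2·TP+FP+FN) = 96/(96+21+46) = 96/163 = 0.589

0.589


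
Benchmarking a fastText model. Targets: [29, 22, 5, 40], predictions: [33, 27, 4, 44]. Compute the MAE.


Absolute errors: |29-33|=4, |22-27|=5, |5-4|=1, |40-44|=4
Sum = 14
MAE = 14/4 = 7/2

7/2


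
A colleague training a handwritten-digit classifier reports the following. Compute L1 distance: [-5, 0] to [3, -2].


d = |-5-3| + |0+ 2|
  = 8 + 2
  = 10

10


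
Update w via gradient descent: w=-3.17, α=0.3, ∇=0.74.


w_new = w - α·∇
= -3.17 - 0.3·0.74
= -3.17 - 0.222
= -3.392

-3.392


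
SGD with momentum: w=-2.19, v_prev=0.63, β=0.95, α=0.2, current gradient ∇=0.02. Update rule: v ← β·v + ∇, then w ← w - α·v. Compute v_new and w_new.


v_new = 0.95·0.63 + 0.02 = 0.5985 + 0.02 = 0.6185
w_new = -2.19 - 0.2·0.6185 = -2.19 - 0.1237 = -2.3137

v_new=0.6185, w_new=-2.3137


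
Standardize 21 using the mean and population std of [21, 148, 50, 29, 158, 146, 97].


μ = 92.7143, σ = 55.0369
z = (21 - 92.7143)/55.0369 = -1.303

-1.303


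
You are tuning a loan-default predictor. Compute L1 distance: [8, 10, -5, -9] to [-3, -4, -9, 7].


d = |8+ 3| + |10+ 4| + |-5+ 9| + |-9-7|
  = 11 + 14 + 4 + 16
  = 45

45


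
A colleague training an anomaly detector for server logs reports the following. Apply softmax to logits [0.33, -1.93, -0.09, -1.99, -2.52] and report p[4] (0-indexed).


Exponentials: e^0.33=1.391, e^-1.93=0.1451, e^-0.09=0.9139, e^-1.99=0.1367, e^-2.52=0.0805
Sum = 2.6672
Softmax = [0.5215, 0.0544, 0.3427, 0.0513, 0.0302]
p[4] = 0.0805/2.6672 = 0.0302

0.0302


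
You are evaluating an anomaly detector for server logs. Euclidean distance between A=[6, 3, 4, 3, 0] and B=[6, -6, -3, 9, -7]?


d = √((6-6)² + (3+ 6)² + (4+ 3)² + (3-9)² + (0+ 7)²)
  = √(0 + 81 + 49 + 36 + 49)
  = √215 = 14.6629

14.6629


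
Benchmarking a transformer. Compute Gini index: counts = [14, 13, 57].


Probabilities: [14/84, 13/84, 57/84] ≈ [0.1667, 0.1548, 0.6786]
Σpᵢ² = (196 + 169 + 3249)/84² = 3614/7056
Gini = 1 - Σpᵢ² = 1 - 3614/7056 = 0.4878

0.4878


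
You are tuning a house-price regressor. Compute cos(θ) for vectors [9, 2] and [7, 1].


A·B = 9·7 + 2·1 = 65
‖A‖ = √85 = 9.2195, ‖B‖ = √50 = 7.0711
cos = 65/(√85·√50) = 65/√4250 = 0.9971

0.9971


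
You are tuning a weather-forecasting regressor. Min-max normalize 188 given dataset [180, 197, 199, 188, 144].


min=144, max=199
(188-144)/(199-144) = 44/55 = 0.8

0.8


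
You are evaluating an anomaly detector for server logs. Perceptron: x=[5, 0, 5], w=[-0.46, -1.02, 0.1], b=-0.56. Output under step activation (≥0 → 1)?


z = (5)·(-0.46) + (0)·(-1.02) + (5)·(0.1) - 0.56
  = -2.36
step(z) = 0 (z<0)

0


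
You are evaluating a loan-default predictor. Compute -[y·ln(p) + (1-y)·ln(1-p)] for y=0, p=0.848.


BCE = -[y·ln(p) + (1-y)·ln(1-p)]
= -0 - 1·ln(1-0.848)
= -ln(0.152) = 1.8839

1.8839


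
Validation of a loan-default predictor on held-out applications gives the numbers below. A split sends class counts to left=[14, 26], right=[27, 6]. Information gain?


Parent = [41, 32], H_parent = 0.989
H_left = 0.9341 (n=40), H_right = 0.684 (n=33)
H_children = (40/73)·0.9341 + (33/73)·0.684 = 0.821
IG = 0.989 - 0.821 = 0.168

0.168


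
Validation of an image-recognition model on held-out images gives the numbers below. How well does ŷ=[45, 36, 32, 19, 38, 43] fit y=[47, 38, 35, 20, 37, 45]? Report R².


ȳ = 37
SS_res = Σ(y-ŷ)² = 23
SS_tot = Σ(y-ȳ)² = 458
R² = 1 - SS_res/SS_tot = 1 - 0.0502 = 0.9498

0.9498


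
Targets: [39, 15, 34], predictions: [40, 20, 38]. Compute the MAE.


Absolute errors: |39-40|=1, |15-20|=5, |34-38|=4
Sum = 10
MAE = 10/3 = 10/3

10/3


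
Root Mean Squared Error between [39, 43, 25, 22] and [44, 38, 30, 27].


MSE = 100/4 = 25
RMSE = √(100/4) = 5.0

5.0


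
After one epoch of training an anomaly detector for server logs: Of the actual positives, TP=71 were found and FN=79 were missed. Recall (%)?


Recall = TP/(TP+FN)
= 71/(71+79)
= 71/150 = 47.33%

47.33%


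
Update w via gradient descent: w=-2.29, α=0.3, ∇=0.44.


w_new = w - α·∇
= -2.29 - 0.3·0.44
= -2.29 - 0.132
= -2.422

-2.422


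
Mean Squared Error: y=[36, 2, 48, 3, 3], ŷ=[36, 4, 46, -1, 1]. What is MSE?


Squared errors: (36-36)²=0, (2-4)²=4, (48-46)²=4, (3+ 1)²=16, (3-1)²=4
Sum = 28
MSE = 28/5 = 28/5

28/5


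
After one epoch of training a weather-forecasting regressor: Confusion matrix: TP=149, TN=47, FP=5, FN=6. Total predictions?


Total = TP + TN + FP + FN
= 149 + 47 + 5 + 6
= 207
(Predicted positive: 154, predicted negative: 53)

207


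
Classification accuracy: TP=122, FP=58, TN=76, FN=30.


Accuracy = (TP+TN)/(TP+TN+FP+FN)
= (122+76)/(286)
= 198/286 = 69.23%

69.23%


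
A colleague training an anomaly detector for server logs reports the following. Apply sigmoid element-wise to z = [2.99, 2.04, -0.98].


σ(2.99) = 1/(1+e^-2.99) = 0.9521
σ(2.04) = 1/(1+e^-2.04) = 0.8849
σ(-0.98) = 1/(1+e^0.98) = 0.2729
result = [0.9521, 0.8849, 0.2729]

[0.9521, 0.8849, 0.2729]


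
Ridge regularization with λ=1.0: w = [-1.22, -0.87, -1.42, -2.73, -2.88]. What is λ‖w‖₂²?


‖w‖₂² = (-1.22)² + (-0.87)² + (-1.42)² + (-2.73)² + (-2.88)²
     = 1.4884 + 0.7569 + 2.0164 + 7.4529 + 8.2944
     = 20.009
λ·‖w‖₂² = 1.0·20.009 = 20.009

20.009


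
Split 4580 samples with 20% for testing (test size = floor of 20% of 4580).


Test = ⌊4580·20/100⌋ = 916
Train = 4580 - 916 = 3664

Train: 3664, Test: 916


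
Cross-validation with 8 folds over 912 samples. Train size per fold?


Fold size = 912/8 = 114
Training per fold = 912 - 114 = 798

798


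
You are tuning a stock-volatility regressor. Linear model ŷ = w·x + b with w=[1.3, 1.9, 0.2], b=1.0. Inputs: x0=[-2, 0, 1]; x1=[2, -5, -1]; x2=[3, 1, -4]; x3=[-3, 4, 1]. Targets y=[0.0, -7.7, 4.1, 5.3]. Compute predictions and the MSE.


ŷ0 = (1.3)·(-2) + (1.9)·(0) + (0.2)·(1) + 1.0 = -1.4
ŷ1 = (1.3)·(2) + (1.9)·(-5) + (0.2)·(-1) + 1.0 = -6.1
ŷ2 = (1.3)·(3) + (1.9)·(1) + (0.2)·(-4) + 1.0 = 6.0
ŷ3 = (1.3)·(-3) + (1.9)·(4) + (0.2)·(1) + 1.0 = 4.9
errors² = [1.96, 2.56, 3.61, 0.16]
MSE = 8.2900/4 = 2.0725

2.0725


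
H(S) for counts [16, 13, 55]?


Probabilities: [16/84, 13/84, 55/84] ≈ [0.1905, 0.1548, 0.6548]
H = -((16/84)·log₂(16/84) + (13/84)·log₂(13/84) + (55/84)·log₂(55/84))
  = 1.2723 bits

1.2723 bits


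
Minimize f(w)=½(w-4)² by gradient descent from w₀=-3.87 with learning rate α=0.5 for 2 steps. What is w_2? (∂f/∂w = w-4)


step 1: grad = -3.87-4 = -7.87; w = -3.87 - 0.5·(-7.87) = 0.065
step 2: grad = 0.065-4 = -3.935; w = 0.065 - 0.5·(-3.935) = 2.0325

2.0325


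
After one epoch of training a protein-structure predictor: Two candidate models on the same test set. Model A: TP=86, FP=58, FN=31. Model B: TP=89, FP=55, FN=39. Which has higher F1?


Model A: P=86/144=0.5972, R=86/117=0.735, F1=2PR/(P+R)=2TP/(2TP+FP+FN)=172/261=0.659
Model B: P=89/144=0.6181, R=89/128=0.6953, F1=2PR/(P+R)=2TP/(2TP+FP+FN)=178/272=0.6544
0.659 > 0.6544 → Model A

Model A


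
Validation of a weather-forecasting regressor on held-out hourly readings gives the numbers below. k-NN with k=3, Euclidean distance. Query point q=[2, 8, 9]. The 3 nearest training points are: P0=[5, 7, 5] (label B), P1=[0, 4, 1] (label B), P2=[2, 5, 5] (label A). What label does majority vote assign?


d(q,P0) = 5.099  (label B)
d(q,P1) = 9.1652  (label B)
d(q,P2) = 5.0  (label A)
Votes: A=1, B=2
Majority → B

B


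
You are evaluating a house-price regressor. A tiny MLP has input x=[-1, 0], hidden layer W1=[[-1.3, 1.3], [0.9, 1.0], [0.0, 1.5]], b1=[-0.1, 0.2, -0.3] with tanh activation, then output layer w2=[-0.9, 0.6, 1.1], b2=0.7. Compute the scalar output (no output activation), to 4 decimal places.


z1[0] = (-1.3)·(-1) + (1.3)·(0) - 0.1 = 1.2
z1[1] = (0.9)·(-1) + (1.0)·(0) + 0.2 = -0.7
z1[2] = (0.0)·(-1) + (1.5)·(0) - 0.3 = -0.3
h = tanh(z1) = [0.8337, -0.6044, -0.2913]
output = (-0.9)·(0.8337) + (0.6)·(-0.6044) + (1.1)·(-0.2913) + 0.7 = -0.7334

-0.7334


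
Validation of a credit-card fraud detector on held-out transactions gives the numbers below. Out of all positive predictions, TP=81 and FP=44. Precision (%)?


Precision = TP/(TP+FP)
= 81/(81+44)
= 81/125 = 64.8%

64.8%


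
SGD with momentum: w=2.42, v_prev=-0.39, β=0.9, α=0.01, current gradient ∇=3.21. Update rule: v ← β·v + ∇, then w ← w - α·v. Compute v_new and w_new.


v_new = 0.9·-0.39 + 3.21 = -0.351 + 3.21 = 2.859
w_new = 2.42 - 0.01·2.859 = 2.42 - 0.02859 = 2.39141

v_new=2.859, w_new=2.39141


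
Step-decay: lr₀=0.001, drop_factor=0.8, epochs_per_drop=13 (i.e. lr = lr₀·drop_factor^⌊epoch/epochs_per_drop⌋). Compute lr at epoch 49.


n_drops = ⌊49/13⌋ = 3
lr = 0.001·0.8^3 = 0.001·0.512 = 0.000512

0.000512


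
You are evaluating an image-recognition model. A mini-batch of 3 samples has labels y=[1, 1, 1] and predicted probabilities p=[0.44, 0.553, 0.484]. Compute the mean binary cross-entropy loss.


L[0] = -ln(0.44) = 0.821
L[1] = -ln(0.553) = 0.5924
L[2] = -ln(0.484) = 0.7257
mean = (0.821 + 0.5924 + 0.7257)/3 = 0.713

0.713


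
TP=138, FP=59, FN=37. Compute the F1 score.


Precision = 138/197 = 0.7005
Recall = 138/175 = 0.7886
F1 = 2·P·R/(P+R) = 2·TP/(2·TP+FP+FN) = 276/(276+59+37) = 276/372 = 0.7419

0.7419


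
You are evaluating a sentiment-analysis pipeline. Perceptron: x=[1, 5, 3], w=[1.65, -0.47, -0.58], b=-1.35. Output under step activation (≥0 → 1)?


z = (1)·(1.65) + (5)·(-0.47) + (3)·(-0.58) - 1.35
  = -3.79
step(z) = 0 (z<0)

0


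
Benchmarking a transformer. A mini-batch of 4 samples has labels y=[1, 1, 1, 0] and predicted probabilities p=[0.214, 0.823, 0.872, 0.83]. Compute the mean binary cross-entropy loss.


L[0] = -ln(0.214) = 1.5418
L[1] = -ln(0.823) = 0.1948
L[2] = -ln(0.872) = 0.137
L[3] = -ln(1-0.83) = -ln(0.17) = 1.772
mean = (1.5418 + 0.1948 + 0.137 + 1.772)/4 = 0.9114

0.9114


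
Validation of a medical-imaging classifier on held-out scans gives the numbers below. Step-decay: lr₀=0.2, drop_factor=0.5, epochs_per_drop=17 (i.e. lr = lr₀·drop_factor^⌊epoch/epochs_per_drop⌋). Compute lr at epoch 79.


n_drops = ⌊79/17⌋ = 4
lr = 0.2·0.5^4 = 0.2·0.0625 = 0.0125

0.0125


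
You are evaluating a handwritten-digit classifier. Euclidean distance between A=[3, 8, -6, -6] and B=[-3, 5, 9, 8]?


d = √((3+ 3)² + (8-5)² + (-6-9)² + (-6-8)²)
  = √(36 + 9 + 225 + 196)
  = √466 = 21.587

21.587


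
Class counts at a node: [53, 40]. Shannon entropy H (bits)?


Probabilities: [53/93, 40/93] ≈ [0.5699, 0.4301]
H = -((53/93)·log₂(53/93) + (40/93)·log₂(40/93))
  = 0.9859 bits

0.9859 bits


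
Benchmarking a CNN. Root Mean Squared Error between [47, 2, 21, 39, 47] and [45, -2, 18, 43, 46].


MSE = 46/5 = 9.2
RMSE = √(46/5) = 3.0332

3.0332


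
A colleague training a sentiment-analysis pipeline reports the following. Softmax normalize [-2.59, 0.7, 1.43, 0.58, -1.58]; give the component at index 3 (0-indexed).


Exponentials: e^-2.59=0.075, e^0.7=2.0138, e^1.43=4.1787, e^0.58=1.786, e^-1.58=0.206
Sum = 8.2595
Softmax = [0.0091, 0.2438, 0.5059, 0.2162, 0.0249]
p[3] = 1.786/8.2595 = 0.2162

0.2162


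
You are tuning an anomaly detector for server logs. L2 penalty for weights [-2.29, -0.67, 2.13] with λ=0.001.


‖w‖₂² = (-2.29)² + (-0.67)² + (2.13)²
     = 5.2441 + 0.4489 + 4.5369
     = 10.2299
λ·‖w‖₂² = 0.001·10.2299 = 0.01023

0.01023


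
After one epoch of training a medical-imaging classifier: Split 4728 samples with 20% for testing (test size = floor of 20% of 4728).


Test = ⌊4728·20/100⌋ = 945
Train = 4728 - 945 = 3783

Train: 3783, Test: 945


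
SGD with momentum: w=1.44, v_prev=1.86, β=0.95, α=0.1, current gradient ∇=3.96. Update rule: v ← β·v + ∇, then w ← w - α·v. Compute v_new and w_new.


v_new = 0.95·1.86 + 3.96 = 1.767 + 3.96 = 5.727
w_new = 1.44 - 0.1·5.727 = 1.44 - 0.5727 = 0.8673

v_new=5.727, w_new=0.8673


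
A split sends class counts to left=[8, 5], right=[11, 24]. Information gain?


Parent = [19, 29], H_parent = 0.9685
H_left = 0.9612 (n=13), H_right = 0.8981 (n=35)
H_children = (13/48)·0.9612 + (35/48)·0.8981 = 0.9152
IG = 0.9685 - 0.9152 = 0.0533

0.0533


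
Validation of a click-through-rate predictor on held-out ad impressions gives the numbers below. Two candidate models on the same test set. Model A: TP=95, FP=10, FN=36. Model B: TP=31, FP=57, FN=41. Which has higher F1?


Model A: P=95/105=0.9048, R=95/131=0.7252, F1=2PR/(P+R)=2TP/(2TP+FP+FN)=190/236=0.8051
Model B: P=31/88=0.3523, R=31/72=0.4306, F1=2PR/(P+R)=2TP/(2TP+FP+FN)=62/160=0.3875
0.8051 > 0.3875 → Model A

Model A


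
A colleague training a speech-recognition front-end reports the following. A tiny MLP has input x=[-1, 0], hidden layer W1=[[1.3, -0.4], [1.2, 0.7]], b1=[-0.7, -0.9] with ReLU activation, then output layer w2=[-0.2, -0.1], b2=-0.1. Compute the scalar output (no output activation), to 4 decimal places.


z1[0] = (1.3)·(-1) + (-0.4)·(0) - 0.7 = -2.0
z1[1] = (1.2)·(-1) + (0.7)·(0) - 0.9 = -2.1
h = ReLU(z1) = [0.0, 0.0]
output = (-0.2)·(0.0) + (-0.1)·(0.0) - 0.1 = -0.1

-0.1


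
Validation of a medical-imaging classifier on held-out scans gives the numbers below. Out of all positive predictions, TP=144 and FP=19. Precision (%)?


Precision = TP/(TP+FP)
= 144/(144+19)
= 144/163 = 88.34%

88.34%


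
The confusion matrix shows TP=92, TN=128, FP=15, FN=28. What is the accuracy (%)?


Accuracy = (TP+TN)/(TP+TN+FP+FN)
= (92+128)/(263)
= 220/263 = 83.65%

83.65%


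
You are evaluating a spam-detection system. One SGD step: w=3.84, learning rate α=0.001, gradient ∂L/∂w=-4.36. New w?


w_new = w - α·∇
= 3.84 - 0.001·-4.36
= 3.84 + 0.00436
= 3.84436

3.84436


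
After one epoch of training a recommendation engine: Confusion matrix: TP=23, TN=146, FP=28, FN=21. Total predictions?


Total = TP + TN + FP + FN
= 23 + 146 + 28 + 21
= 218
(Predicted positive: 51, predicted negative: 167)

218


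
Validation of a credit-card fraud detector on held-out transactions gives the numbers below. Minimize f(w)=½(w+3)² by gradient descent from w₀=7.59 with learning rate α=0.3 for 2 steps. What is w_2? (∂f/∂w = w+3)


step 1: grad = 7.59+3 = 10.59; w = 7.59 - 0.3·(10.59) = 4.413
step 2: grad = 4.413+3 = 7.413; w = 4.413 - 0.3·(7.413) = 2.1891

2.1891


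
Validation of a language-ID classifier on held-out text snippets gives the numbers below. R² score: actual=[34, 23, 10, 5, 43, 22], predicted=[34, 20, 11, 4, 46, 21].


ȳ = 22.8333
SS_res = Σ(y-ŷ)² = 21
SS_tot = Σ(y-ȳ)² = 1014.83
R² = 1 - SS_res/SS_tot = 1 - 0.0207 = 0.9793

0.9793


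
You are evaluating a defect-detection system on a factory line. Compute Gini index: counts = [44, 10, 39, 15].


Probabilities: [44/108, 10/108, 39/108, 15/108] ≈ [0.4074, 0.0926, 0.3611, 0.1389]
Σpᵢ² = (1936 + 100 + 1521 + 225)/108² = 3782/11664
Gini = 1 - Σpᵢ² = 1 - 3782/11664 = 0.6758

0.6758


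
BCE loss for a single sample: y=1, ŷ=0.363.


BCE = -[y·ln(p) + (1-y)·ln(1-p)]
= -1·ln(0.363) - 0
= -ln(0.363) = 1.0134

1.0134


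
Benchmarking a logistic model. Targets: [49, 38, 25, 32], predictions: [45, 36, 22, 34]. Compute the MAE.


Absolute errors: |49-45|=4, |38-36|=2, |25-22|=3, |32-34|=2
Sum = 11
MAE = 11/4 = 11/4

11/4


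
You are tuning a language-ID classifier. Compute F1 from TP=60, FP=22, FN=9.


Precision = 60/82 = 0.7317
Recall = 60/69 = 0.8696
F1 = 2·P·R/(P+R) = 2·TP/(2·TP+FP+FN) = 120/(120+22+9) = 120/151 = 0.7947

0.7947


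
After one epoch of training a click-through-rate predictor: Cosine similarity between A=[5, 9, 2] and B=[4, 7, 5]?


A·B = 5·4 + 9·7 + 2·5 = 93
‖A‖ = √110 = 10.4881, ‖B‖ = √90 = 9.4868
cos = 93/(√110·√90) = 93/√9900 = 0.9347

0.9347


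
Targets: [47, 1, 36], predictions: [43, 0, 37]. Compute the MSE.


Squared errors: (47-43)²=16, (1-0)²=1, (36-37)²=1
Sum = 18
MSE = 18/3 = 6

6


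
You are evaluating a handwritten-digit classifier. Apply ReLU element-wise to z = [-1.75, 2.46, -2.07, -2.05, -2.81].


ReLU(-1.75) = max(0, -1.75) = 0.0
ReLU(2.46) = max(0, 2.46) = 2.46
ReLU(-2.07) = max(0, -2.07) = 0.0
ReLU(-2.05) = max(0, -2.05) = 0.0
ReLU(-2.81) = max(0, -2.81) = 0.0
result = [0.0, 2.46, 0.0, 0.0, 0.0]

[0.0, 2.46, 0.0, 0.0, 0.0]


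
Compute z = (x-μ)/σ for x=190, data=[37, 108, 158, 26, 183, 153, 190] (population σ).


μ = 122.1429, σ = 62.38
z = (190 - 122.1429)/62.38 = 1.0878

1.0878


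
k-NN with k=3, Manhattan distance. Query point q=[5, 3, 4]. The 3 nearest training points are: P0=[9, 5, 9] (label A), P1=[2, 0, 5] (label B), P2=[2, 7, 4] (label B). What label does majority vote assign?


d(q,P0) = 11  (label A)
d(q,P1) = 7  (label B)
d(q,P2) = 7  (label B)
Votes: A=1, B=2
Majority → B

B


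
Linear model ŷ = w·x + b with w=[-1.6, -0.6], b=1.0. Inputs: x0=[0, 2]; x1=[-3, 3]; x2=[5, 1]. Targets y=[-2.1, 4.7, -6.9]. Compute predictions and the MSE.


ŷ0 = (-1.6)·(0) + (-0.6)·(2) + 1.0 = -0.2
ŷ1 = (-1.6)·(-3) + (-0.6)·(3) + 1.0 = 4.0
ŷ2 = (-1.6)·(5) + (-0.6)·(1) + 1.0 = -7.6
errors² = [3.61, 0.49, 0.49]
MSE = 4.5900/3 = 1.53

1.53


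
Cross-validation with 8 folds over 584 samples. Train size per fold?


Fold size = 584/8 = 73
Training per fold = 584 - 73 = 511

511


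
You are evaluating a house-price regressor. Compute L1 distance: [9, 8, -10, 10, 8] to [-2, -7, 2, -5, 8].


d = |9+ 2| + |8+ 7| + |-10-2| + |10+ 5| + |8-8|
  = 11 + 15 + 12 + 15 + 0
  = 53

53


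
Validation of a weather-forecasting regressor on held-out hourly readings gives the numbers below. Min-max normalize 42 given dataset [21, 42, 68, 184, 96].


min=21, max=184
(42-21)/(184-21) = 21/163 = 0.1288

0.1288


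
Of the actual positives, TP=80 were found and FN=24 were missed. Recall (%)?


Recall = TP/(TP+FN)
= 80/(80+24)
= 80/104 = 76.92%

76.92%


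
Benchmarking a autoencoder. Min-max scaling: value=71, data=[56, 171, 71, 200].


min=56, max=200
(71-56)/(200-56) = 15/144 = 0.1042

0.1042


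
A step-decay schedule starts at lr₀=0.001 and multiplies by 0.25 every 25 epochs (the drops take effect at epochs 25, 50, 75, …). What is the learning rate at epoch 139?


n_drops = ⌊139/25⌋ = 5
lr = 0.001·0.25^5 = 0.001·0.0009765625 = 0.0000009765625

0.0000009765625


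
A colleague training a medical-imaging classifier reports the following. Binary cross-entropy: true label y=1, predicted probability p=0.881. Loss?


BCE = -[y·ln(p) + (1-y)·ln(1-p)]
= -1·ln(0.881) - 0
= -ln(0.881) = 0.1267

0.1267


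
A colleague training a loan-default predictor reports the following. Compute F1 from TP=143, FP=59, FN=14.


Precision = 143/202 = 0.7079
Recall = 143/157 = 0.9108
F1 = 2·P·R/(P+R) = 2·TP/(2·TP+FP+FN) = 286/(286+59+14) = 286/359 = 0.7967

0.7967


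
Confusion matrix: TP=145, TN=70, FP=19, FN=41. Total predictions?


Total = TP + TN + FP + FN
= 145 + 70 + 19 + 41
= 275
(Predicted positive: 164, predicted negative: 111)

275


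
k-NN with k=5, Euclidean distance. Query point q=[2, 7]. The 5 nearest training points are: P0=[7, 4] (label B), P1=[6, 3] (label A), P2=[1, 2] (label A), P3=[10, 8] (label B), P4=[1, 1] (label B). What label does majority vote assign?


d(q,P0) = 5.831  (label B)
d(q,P1) = 5.6569  (label A)
d(q,P2) = 5.099  (label A)
d(q,P3) = 8.0623  (label B)
d(q,P4) = 6.0828  (label B)
Votes: A=2, B=3
Majority → B

B


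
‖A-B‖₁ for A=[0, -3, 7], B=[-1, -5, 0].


d = |0+ 1| + |-3+ 5| + |7-0|
  = 1 + 2 + 7
  = 10

10


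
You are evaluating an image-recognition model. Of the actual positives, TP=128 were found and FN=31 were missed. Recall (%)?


Recall = TP/(TP+FN)
= 128/(128+31)
= 128/159 = 80.5%

80.5%


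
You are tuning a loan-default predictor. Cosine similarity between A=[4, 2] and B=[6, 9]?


A·B = 4·6 + 2·9 = 42
‖A‖ = √20 = 4.4721, ‖B‖ = √117 = 10.8167
cos = 42/(√20·√117) = 42/√2340 = 0.8682

0.8682


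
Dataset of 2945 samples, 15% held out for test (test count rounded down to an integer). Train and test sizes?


Test = ⌊2945·15/100⌋ = 441
Train = 2945 - 441 = 2504

Train: 2504, Test: 441


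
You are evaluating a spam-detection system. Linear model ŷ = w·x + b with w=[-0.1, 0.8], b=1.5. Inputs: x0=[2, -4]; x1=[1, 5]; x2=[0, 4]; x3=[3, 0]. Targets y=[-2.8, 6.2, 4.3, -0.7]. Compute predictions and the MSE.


ŷ0 = (-0.1)·(2) + (0.8)·(-4) + 1.5 = -1.9
ŷ1 = (-0.1)·(1) + (0.8)·(5) + 1.5 = 5.4
ŷ2 = (-0.1)·(0) + (0.8)·(4) + 1.5 = 4.7
ŷ3 = (-0.1)·(3) + (0.8)·(0) + 1.5 = 1.2
errors² = [0.81, 0.64, 0.16, 3.61]
MSE = 5.2200/4 = 1.305

1.305


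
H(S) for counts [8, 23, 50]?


Probabilities: [8/81, 23/81, 50/81] ≈ [0.0988, 0.284, 0.6173]
H = -((8/81)·log₂(8/81) + (23/81)·log₂(23/81) + (50/81)·log₂(50/81))
  = 1.2752 bits

1.2752 bits


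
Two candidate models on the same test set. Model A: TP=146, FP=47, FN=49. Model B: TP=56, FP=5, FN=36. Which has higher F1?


Model A: P=146/193=0.7565, R=146/195=0.7487, F1=2PR/(P+R)=2TP/(2TP+FP+FN)=292/388=0.7526
Model B: P=56/61=0.918, R=56/92=0.6087, F1=2PR/(P+R)=2TP/(2TP+FP+FN)=112/153=0.732
0.7526 > 0.732 → Model A

Model A


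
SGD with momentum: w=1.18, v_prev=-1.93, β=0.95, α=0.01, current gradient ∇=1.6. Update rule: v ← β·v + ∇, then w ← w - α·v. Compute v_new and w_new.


v_new = 0.95·-1.93 + 1.6 = -1.8335 + 1.6 = -0.2335
w_new = 1.18 - 0.01·-0.2335 = 1.18 + 0.002335 = 1.182335

v_new=-0.2335, w_new=1.182335


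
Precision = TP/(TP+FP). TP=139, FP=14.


Precision = TP/(TP+FP)
= 139/(139+14)
= 139/153 = 90.85%

90.85%


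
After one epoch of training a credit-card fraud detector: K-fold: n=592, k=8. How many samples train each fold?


Fold size = 592/8 = 74
Training per fold = 592 - 74 = 518

518


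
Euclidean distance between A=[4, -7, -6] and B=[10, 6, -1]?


d = √((4-10)² + (-7-6)² + (-6+ 1)²)
  = √(36 + 169 + 25)
  = √230 = 15.1658

15.1658


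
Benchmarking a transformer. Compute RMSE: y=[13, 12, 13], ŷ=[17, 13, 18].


MSE = 42/3 = 14
RMSE = √(42/3) = 3.7417

3.7417


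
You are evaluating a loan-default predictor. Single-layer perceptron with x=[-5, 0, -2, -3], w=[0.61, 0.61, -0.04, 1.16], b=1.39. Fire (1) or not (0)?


z = (-5)·(0.61) + (0)·(0.61) + (-2)·(-0.04) + (-3)·(1.16) + 1.39
  = -5.06
step(z) = 0 (z<0)

0


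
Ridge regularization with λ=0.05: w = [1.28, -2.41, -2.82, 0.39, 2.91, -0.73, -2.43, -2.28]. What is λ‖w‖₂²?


‖w‖₂² = (1.28)² + (-2.41)² + (-2.82)² + (0.39)² + (2.91)² + (-0.73)² + (-2.43)² + (-2.28)²
     = 1.6384 + 5.8081 + 7.9524 + 0.1521 + 8.4681 + 0.5329 + 5.9049 + 5.1984
     = 35.6553
λ·‖w‖₂² = 0.05·35.6553 = 1.782765

1.782765


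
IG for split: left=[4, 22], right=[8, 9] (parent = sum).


Parent = [12, 31], H_parent = 0.8542
H_left = 0.6194 (n=26), H_right = 0.9975 (n=17)
H_children = (26/43)·0.6194 + (17/43)·0.9975 = 0.7689
IG = 0.8542 - 0.7689 = 0.0853

0.0853


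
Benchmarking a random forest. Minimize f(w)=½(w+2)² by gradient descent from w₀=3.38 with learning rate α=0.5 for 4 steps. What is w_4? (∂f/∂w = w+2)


step 1: grad = 3.38+2 = 5.38; w = 3.38 - 0.5·(5.38) = 0.69
step 2: grad = 0.69+2 = 2.69; w = 0.69 - 0.5·(2.69) = -0.655
step 3: grad = -0.655+2 = 1.345; w = -0.655 - 0.5·(1.345) = -1.3275
step 4: grad = -1.3275+2 = 0.6725; w = -1.3275 - 0.5·(0.6725) = -1.66375

-1.66375


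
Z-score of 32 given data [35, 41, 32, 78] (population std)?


μ = 46.5, σ = 18.473
z = (32 - 46.5)/18.473 = -0.7849

-0.7849


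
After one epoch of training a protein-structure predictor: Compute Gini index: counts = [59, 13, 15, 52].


Probabilities: [59/139, 13/139, 15/139, 52/139] ≈ [0.4245, 0.0935, 0.1079, 0.3741]
Σpᵢ² = (3481 + 169 + 225 + 2704)/139² = 6579/19321
Gini = 1 - Σpᵢ² = 1 - 6579/19321 = 0.6595

0.6595


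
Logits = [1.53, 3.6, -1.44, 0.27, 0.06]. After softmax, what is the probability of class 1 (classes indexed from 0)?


Exponentials: e^1.53=4.6182, e^3.6=36.5982, e^-1.44=0.2369, e^0.27=1.31, e^0.06=1.0618
Sum = 43.8251
Softmax = [0.1054, 0.8351, 0.0054, 0.0299, 0.0242]
p[1] = 36.5982/43.8251 = 0.8351

0.8351


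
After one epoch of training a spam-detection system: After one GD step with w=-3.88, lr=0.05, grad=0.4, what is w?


w_new = w - α·∇
= -3.88 - 0.05·0.4
= -3.88 - 0.02
= -3.9

-3.9


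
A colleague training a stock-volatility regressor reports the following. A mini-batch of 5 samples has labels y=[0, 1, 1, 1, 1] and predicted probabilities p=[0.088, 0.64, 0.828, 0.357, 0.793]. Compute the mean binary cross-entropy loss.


L[0] = -ln(1-0.088) = -ln(0.912) = 0.0921
L[1] = -ln(0.64) = 0.4463
L[2] = -ln(0.828) = 0.1887
L[3] = -ln(0.357) = 1.03
L[4] = -ln(0.793) = 0.2319
mean = (0.0921 + 0.4463 + 0.1887 + 1.03 + 0.2319)/5 = 0.3978

0.3978


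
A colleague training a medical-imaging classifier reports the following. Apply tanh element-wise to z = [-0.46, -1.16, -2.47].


tanh(-0.46) = -0.4301
tanh(-1.16) = -0.821
tanh(-2.47) = -0.9858
result = [-0.4301, -0.821, -0.9858]

[-0.4301, -0.821, -0.9858]


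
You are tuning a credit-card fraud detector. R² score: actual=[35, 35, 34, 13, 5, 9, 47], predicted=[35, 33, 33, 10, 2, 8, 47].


ȳ = 25.4286
SS_res = Σ(y-ŷ)² = 24
SS_tot = Σ(y-ȳ)² = 1563.71
R² = 1 - SS_res/SS_tot = 1 - 0.0153 = 0.9847

0.9847


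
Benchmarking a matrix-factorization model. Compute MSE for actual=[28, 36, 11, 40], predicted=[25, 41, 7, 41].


Squared errors: (28-25)²=9, (36-41)²=25, (11-7)²=16, (40-41)²=1
Sum = 51
MSE = 51/4 = 51/4

51/4


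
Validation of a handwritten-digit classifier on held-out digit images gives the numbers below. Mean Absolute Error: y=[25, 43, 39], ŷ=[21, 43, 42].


Absolute errors: |25-21|=4, |43-43|=0, |39-42|=3
Sum = 7
MAE = 7/3 = 7/3

7/3


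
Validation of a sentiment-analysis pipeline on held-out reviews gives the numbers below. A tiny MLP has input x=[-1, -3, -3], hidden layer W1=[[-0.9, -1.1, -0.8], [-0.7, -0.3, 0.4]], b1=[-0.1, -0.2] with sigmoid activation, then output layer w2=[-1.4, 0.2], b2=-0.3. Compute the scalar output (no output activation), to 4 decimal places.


z1[0] = (-0.9)·(-1) + (-1.1)·(-3) + (-0.8)·(-3) - 0.1 = 6.5
z1[1] = (-0.7)·(-1) + (-0.3)·(-3) + (0.4)·(-3) - 0.2 = 0.2
h = sigmoid(z1) = [0.9985, 0.5498]
output = (-1.4)·(0.9985) + (0.2)·(0.5498) - 0.3 = -1.5879

-1.5879


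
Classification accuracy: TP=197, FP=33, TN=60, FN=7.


Accuracy = (TP+TN)/(TP+TN+FP+FN)
= (197+60)/(297)
= 257/297 = 86.53%

86.53%


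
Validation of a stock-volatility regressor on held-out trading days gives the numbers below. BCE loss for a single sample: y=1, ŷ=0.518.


BCE = -[y·ln(p) + (1-y)·ln(1-p)]
= -1·ln(0.518) - 0
= -ln(0.518) = 0.6578

0.6578


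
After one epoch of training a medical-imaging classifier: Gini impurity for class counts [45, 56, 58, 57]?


Probabilities: [45/216, 56/216, 58/216, 57/216] ≈ [0.2083, 0.2593, 0.2685, 0.2639]
Σpᵢ² = (2025 + 3136 + 3364 + 3249)/216² = 11774/46656
Gini = 1 - Σpᵢ² = 1 - 11774/46656 = 0.7476

0.7476


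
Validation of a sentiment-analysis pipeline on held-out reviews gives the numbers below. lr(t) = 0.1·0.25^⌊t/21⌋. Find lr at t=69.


n_drops = ⌊69/21⌋ = 3
lr = 0.1·0.25^3 = 0.1·0.015625 = 0.0015625

0.0015625


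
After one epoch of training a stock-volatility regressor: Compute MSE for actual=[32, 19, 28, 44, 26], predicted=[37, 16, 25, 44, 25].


Squared errors: (32-37)²=25, (19-16)²=9, (28-25)²=9, (44-44)²=0, (26-25)²=1
Sum = 44
MSE = 44/5 = 44/5

44/5


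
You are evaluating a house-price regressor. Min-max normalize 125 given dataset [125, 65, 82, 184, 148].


min=65, max=184
(125-65)/(184-65) = 60/119 = 0.5042

0.5042


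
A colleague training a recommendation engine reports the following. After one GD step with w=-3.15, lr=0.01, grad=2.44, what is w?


w_new = w - α·∇
= -3.15 - 0.01·2.44
= -3.15 - 0.0244
= -3.1744

-3.1744


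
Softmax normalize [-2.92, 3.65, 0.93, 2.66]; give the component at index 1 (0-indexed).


Exponentials: e^-2.92=0.0539, e^3.65=38.4747, e^0.93=2.5345, e^2.66=14.2963
Sum = 55.3594
Softmax = [0.001, 0.695, 0.0458, 0.2582]
p[1] = 38.4747/55.3594 = 0.695

0.695


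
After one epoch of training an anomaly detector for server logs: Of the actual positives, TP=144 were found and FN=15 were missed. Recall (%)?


Recall = TP/(TP+FN)
= 144/(144+15)
= 144/159 = 90.57%

90.57%
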